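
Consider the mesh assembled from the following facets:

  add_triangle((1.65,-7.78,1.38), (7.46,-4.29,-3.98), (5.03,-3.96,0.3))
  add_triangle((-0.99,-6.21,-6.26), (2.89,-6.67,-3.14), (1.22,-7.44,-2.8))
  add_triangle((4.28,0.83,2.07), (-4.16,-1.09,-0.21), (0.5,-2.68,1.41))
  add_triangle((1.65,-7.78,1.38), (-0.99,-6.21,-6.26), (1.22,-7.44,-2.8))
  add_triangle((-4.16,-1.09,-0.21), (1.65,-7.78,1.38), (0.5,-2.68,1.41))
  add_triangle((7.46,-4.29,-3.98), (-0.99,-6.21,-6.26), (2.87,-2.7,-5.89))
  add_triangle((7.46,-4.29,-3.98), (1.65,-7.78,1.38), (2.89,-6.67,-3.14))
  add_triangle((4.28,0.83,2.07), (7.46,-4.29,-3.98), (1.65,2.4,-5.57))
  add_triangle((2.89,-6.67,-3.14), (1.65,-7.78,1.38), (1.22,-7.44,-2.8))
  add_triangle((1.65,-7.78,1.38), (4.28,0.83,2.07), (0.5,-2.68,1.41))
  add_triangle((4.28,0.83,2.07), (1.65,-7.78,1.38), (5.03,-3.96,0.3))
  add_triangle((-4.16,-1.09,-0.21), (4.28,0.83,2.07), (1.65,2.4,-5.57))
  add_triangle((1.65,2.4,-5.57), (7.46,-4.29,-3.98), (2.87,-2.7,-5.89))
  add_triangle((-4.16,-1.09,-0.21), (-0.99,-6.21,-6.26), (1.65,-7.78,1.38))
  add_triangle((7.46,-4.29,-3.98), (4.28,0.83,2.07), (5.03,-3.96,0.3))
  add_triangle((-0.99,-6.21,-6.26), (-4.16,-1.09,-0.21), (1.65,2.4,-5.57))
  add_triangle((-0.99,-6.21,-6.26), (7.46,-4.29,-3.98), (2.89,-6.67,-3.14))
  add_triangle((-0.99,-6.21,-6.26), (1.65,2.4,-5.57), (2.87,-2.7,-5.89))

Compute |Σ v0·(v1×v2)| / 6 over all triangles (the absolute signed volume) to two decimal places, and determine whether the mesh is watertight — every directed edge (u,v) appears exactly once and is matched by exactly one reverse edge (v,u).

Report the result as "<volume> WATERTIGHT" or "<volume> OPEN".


Per-triangle v0·(v1×v2)/6:
  t1: +22.3408
  t2: +10.3061
  t3: +3.3335
  t4: +8.9076
  t5: +5.3574
  t6: +27.8820
  t7: +27.6478
  t8: +37.3177
  t9: +9.8877
  t10: +5.5969
  t11: +14.3718
  t12: +1.3869
  t13: +24.2689
  t14: +40.7090
  t15: +17.9869
  t16: +31.7961
  t17: +28.7971
  t18: +23.1352
Σ = +341.0294 → |volume| = 341.03

Directed edges: 54 total, each appears once with its reverse present → watertight.

341.03 WATERTIGHT


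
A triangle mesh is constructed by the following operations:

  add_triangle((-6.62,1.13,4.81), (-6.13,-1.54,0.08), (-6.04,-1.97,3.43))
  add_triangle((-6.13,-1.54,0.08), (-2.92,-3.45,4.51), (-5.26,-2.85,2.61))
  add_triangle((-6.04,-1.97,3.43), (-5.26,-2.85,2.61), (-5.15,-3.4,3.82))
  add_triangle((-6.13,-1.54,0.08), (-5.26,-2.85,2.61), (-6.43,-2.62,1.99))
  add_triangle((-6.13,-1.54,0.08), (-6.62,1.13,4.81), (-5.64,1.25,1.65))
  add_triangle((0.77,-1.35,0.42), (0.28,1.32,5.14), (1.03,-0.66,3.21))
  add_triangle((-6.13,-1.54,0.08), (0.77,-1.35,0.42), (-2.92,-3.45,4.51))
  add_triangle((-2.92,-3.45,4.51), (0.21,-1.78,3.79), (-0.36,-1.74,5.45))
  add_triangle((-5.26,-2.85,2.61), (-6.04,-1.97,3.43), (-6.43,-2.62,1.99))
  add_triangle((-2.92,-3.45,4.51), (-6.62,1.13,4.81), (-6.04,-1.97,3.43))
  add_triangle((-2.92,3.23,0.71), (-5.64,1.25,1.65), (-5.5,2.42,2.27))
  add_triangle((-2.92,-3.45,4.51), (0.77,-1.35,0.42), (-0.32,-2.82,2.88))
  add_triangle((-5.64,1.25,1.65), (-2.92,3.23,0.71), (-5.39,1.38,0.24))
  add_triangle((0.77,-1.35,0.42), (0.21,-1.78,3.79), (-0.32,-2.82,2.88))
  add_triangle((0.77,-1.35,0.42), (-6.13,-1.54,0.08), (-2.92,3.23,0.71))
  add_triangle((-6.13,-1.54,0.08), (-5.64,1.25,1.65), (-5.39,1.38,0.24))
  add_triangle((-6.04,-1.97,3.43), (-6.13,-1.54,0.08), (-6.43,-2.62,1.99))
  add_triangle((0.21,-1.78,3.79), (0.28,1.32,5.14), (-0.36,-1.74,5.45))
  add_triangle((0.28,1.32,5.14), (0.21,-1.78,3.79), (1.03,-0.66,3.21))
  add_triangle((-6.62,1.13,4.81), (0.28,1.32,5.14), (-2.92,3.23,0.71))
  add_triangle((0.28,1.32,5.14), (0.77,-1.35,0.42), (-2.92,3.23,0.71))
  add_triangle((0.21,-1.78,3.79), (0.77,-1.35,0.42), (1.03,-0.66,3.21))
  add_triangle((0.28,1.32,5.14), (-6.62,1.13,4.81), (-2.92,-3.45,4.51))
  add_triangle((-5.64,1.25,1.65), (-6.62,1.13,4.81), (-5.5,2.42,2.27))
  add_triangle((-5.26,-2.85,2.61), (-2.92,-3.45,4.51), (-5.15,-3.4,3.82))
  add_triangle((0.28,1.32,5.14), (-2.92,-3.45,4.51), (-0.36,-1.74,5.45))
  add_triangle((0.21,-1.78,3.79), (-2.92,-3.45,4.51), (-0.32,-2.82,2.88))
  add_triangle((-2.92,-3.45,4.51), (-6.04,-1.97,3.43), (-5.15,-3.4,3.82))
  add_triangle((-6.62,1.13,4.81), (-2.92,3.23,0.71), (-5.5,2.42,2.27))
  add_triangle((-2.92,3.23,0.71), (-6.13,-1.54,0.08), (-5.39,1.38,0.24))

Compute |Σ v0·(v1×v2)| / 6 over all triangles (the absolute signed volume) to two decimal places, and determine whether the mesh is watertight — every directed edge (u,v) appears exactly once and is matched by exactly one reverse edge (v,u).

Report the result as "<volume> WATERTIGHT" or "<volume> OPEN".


Per-triangle v0·(v1×v2)/6:
  t1: +11.7472
  t2: +0.0693
  t3: +1.6755
  t4: +0.3683
  t5: +8.3719
  t6: -0.1179
  t7: +5.8581
  t8: +2.1981
  t9: +1.6989
  t10: +12.0841
  t11: +1.7676
  t12: +0.7113
  t13: +3.2206
  t14: +1.0413
  t15: -2.8010
  t16: +3.9411
  t17: +2.5582
  t18: +1.5589
  t19: +2.0125
  t20: +18.2346
  t21: -1.7445
  t22: +1.0203
  t23: +26.8827
  t24: +3.4534
  t25: +0.4348
  t26: +5.9212
  t27: +2.5347
  t28: +2.6873
  t29: +2.8956
  t30: -1.1898
Σ = +119.0944 → |volume| = 119.09

Directed edges: 90 total, each appears once with its reverse present → watertight.

119.09 WATERTIGHT


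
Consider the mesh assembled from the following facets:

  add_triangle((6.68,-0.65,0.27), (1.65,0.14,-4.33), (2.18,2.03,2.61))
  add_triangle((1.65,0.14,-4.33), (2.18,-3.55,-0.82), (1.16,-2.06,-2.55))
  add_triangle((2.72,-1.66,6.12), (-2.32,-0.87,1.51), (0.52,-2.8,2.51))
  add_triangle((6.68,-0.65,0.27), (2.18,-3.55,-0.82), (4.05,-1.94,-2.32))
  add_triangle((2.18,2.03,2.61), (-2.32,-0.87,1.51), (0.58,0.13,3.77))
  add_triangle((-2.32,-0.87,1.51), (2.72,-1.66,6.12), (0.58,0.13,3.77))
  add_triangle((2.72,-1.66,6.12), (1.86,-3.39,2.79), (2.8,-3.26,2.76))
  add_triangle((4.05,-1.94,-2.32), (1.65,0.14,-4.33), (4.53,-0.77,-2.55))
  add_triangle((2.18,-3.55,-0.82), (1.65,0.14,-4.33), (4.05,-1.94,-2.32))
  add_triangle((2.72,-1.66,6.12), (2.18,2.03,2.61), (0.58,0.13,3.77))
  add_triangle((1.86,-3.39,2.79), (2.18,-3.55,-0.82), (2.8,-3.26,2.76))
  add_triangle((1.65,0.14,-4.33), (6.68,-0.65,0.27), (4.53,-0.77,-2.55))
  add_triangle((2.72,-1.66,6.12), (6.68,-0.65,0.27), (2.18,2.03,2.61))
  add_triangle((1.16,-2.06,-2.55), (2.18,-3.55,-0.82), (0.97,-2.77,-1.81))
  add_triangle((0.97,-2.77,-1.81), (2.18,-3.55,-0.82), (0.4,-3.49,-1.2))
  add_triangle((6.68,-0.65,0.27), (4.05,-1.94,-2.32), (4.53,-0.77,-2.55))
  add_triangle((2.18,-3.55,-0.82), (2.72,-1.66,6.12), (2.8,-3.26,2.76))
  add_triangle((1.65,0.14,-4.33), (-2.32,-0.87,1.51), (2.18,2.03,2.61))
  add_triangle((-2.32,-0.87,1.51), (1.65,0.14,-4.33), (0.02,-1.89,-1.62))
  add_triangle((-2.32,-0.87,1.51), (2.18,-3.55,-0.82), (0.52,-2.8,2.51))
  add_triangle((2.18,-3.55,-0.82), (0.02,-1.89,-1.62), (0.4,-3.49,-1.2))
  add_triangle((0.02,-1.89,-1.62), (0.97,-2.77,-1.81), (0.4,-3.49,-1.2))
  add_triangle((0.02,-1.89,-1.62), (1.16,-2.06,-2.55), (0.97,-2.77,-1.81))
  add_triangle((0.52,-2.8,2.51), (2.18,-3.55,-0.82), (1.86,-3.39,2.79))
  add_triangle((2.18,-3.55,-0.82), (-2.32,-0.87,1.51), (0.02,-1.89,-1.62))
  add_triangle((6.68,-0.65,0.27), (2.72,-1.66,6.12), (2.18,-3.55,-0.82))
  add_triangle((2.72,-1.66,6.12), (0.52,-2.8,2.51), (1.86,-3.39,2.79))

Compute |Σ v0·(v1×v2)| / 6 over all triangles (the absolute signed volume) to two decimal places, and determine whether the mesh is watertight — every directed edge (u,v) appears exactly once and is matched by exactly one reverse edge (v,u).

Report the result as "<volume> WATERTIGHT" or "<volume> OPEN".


Per-triangle v0·(v1×v2)/6:
  t1: +11.8190
  t2: +2.4015
  t3: +6.1858
  t4: +7.6669
  t5: +2.0808
  t6: +4.0310
  t7: +2.6376
  t8: +3.2267
  t9: +5.4557
  t10: +4.2587
  t11: +2.1481
  t12: +2.5260
  t13: +18.9202
  t14: +0.8244
  t15: +1.0365
  t16: +3.7937
  t17: +0.4639
  t18: +0.7807
  t19: +2.0915
  t20: +4.1168
  t21: -0.9548
  t22: +0.4663
  t23: +0.4347
  t24: +2.1215
  t25: +3.1532
  t26: +23.7451
  t27: +2.9398
Σ = +118.3714 → |volume| = 118.37

Directed edges: 81 total; 3 unmatched, e.g. (1.16,-2.06,-2.55)→(1.65,0.14,-4.33) → open.

118.37 OPEN


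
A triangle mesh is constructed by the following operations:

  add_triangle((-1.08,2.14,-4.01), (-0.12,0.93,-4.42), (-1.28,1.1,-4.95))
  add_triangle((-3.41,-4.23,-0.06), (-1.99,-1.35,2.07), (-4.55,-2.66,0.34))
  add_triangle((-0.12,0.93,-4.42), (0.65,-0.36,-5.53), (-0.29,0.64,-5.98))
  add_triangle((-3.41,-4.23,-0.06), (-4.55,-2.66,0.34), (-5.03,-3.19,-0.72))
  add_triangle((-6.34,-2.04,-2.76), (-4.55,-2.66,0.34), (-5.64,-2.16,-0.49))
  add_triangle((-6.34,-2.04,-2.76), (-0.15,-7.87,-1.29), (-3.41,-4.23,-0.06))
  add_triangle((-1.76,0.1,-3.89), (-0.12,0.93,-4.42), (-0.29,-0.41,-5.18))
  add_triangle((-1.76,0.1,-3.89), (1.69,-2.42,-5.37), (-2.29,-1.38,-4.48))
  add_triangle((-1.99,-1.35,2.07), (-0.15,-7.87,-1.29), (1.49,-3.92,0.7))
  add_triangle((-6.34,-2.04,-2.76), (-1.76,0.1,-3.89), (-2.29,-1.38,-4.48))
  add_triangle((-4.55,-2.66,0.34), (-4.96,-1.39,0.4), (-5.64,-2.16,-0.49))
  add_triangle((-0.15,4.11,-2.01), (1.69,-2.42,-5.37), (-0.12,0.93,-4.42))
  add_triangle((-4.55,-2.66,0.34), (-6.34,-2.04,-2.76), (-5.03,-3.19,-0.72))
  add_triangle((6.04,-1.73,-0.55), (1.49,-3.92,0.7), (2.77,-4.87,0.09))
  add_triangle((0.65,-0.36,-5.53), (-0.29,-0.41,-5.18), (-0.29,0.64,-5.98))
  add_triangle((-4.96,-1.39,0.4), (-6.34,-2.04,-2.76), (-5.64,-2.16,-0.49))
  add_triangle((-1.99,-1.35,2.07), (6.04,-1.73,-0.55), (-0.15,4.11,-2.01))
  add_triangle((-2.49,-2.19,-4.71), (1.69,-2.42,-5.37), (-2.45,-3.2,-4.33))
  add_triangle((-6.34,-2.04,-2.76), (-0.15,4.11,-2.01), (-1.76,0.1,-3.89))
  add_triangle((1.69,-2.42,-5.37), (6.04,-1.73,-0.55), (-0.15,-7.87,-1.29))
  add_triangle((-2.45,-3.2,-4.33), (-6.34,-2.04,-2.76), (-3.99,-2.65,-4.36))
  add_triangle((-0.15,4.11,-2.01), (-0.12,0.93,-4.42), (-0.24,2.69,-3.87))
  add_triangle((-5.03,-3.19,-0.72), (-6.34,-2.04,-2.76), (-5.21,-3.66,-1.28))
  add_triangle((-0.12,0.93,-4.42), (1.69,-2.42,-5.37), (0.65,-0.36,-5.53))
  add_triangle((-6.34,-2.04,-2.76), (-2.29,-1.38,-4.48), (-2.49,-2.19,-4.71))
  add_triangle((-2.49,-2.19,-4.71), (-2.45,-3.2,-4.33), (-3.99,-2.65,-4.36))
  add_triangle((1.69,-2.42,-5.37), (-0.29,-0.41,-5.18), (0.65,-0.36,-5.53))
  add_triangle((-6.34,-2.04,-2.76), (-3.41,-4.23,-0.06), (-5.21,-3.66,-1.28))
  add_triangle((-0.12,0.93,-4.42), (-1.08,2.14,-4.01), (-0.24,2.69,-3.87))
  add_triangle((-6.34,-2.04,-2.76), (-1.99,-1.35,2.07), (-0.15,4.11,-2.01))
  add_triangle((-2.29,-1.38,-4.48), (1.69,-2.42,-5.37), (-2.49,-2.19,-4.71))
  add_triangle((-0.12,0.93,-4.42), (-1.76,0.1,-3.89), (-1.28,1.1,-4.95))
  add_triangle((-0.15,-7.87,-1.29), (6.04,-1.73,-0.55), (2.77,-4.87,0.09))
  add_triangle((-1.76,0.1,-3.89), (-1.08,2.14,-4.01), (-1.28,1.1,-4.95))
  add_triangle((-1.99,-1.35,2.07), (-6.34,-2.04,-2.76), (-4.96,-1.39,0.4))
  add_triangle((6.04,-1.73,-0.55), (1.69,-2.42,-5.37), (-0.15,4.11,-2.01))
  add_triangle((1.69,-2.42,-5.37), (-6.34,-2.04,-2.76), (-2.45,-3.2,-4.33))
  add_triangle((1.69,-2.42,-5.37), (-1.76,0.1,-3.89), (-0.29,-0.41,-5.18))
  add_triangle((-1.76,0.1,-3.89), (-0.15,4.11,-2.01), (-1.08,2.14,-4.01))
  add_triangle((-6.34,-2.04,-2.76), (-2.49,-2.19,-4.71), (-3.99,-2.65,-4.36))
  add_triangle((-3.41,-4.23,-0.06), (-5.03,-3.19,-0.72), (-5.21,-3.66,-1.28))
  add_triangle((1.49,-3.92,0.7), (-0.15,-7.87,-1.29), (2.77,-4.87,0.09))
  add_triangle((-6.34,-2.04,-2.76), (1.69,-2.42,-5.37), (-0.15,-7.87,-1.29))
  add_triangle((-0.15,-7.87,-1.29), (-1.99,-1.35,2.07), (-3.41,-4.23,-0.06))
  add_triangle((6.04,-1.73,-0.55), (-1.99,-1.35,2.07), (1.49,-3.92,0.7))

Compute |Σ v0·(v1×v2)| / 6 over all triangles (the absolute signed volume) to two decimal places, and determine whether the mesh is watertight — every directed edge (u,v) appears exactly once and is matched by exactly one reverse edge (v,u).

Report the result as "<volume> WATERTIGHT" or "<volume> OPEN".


235.25 OPEN

Per-triangle v0·(v1×v2)/6:
  t1: +1.0521
  t2: +3.3030
  t3: +0.5077
  t4: +1.7990
  t5: +1.6370
  t6: +15.8274
  t7: +1.7489
  t8: +4.4297
  t9: +8.1616
  t10: +4.5753
  t11: +1.0688
  t12: +4.7367
  t13: +1.9964
  t14: +2.2260
  t15: +0.9193
  t16: +1.3613
  t17: +3.8217
  t18: +4.2092
  t19: +12.3565
  t20: +39.0094
  t21: +1.9734
  t22: +0.2346
  t23: +1.4398
  t24: -0.0320
  t25: +2.6472
  t26: +1.4910
  t27: +1.7863
  t28: +0.2851
  t29: +1.2130
  t30: +11.4435
  t31: +2.4948
  t32: +0.6776
  t33: +8.0761
  t34: +0.8041
  t35: -2.5582
  t36: +25.2993
  t37: -5.3392
  t38: +1.9552
  t39: +0.9292
  t40: +1.3851
  t41: +1.0536
  t42: +3.2183
  t43: +46.6281
  t44: +8.3743
  t45: +5.0268
Σ = +235.2542 → |volume| = 235.25

Directed edges: 135 total; 9 unmatched, e.g. (-1.99,-1.35,2.07)→(-4.55,-2.66,0.34) → open.


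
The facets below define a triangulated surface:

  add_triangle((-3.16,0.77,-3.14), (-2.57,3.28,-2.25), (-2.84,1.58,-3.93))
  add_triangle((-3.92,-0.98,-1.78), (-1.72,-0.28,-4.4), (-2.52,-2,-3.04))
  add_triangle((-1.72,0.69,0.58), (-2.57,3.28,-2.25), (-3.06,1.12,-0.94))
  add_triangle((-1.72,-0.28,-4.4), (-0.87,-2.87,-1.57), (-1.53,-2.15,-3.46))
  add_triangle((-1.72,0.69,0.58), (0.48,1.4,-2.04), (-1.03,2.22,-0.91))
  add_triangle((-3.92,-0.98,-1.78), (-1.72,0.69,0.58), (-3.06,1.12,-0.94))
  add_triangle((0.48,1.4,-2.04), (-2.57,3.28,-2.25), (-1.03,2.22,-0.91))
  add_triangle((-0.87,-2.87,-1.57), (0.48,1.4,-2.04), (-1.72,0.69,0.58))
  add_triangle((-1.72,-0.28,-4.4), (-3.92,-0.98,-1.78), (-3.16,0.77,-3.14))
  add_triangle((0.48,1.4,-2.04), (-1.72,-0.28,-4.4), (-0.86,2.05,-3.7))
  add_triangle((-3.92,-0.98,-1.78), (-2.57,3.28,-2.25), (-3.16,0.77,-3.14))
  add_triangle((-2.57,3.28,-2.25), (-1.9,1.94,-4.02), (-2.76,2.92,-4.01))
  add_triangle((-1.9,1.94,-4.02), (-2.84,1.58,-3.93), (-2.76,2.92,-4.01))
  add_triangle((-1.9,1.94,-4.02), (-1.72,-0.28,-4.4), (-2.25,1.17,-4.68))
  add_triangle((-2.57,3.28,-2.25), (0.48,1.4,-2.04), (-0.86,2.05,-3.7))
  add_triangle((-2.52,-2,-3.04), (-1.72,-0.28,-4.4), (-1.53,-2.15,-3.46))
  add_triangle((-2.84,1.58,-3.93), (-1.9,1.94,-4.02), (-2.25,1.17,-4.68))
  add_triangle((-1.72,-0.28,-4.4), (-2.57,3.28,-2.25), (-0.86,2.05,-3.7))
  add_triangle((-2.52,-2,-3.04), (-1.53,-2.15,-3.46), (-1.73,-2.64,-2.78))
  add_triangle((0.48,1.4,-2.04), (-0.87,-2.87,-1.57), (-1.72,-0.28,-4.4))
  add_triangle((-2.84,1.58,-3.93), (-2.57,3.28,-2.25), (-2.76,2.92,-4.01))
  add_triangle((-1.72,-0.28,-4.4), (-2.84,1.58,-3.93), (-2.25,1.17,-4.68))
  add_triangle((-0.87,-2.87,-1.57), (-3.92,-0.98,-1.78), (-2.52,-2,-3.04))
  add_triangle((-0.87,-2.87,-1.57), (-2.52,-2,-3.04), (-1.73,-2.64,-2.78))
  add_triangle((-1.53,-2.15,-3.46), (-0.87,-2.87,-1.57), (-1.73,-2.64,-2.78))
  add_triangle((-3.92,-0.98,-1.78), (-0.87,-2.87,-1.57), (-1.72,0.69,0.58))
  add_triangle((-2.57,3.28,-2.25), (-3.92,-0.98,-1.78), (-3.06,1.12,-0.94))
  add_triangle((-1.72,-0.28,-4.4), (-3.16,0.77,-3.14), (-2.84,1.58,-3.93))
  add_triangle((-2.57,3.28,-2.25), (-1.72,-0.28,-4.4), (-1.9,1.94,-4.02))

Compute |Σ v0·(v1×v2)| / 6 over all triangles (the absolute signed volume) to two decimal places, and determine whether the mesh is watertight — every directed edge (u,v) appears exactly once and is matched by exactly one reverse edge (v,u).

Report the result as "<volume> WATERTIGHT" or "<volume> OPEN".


Per-triangle v0·(v1×v2)/6:
  t1: +1.6906
  t2: +3.4250
  t3: +1.3674
  t4: -0.0022
  t5: -0.3988
  t6: +1.3472
  t7: +0.9470
  t8: -2.5838
  t9: +3.5214
  t10: +1.4832
  t11: +3.2659
  t12: +0.2772
  t13: +0.8317
  t14: +0.3235
  t15: +1.5369
  t16: +1.6494
  t17: +0.7085
  t18: +4.3052
  t19: +0.5867
  t20: +2.3075
  t21: +1.0231
  t22: +0.8389
  t23: +2.2336
  t24: +0.3574
  t25: +0.4545
  t26: +1.4989
  t27: +2.4857
  t28: +1.6664
  t29: -1.8973
Σ = +35.2507 → |volume| = 35.25

Directed edges: 87 total; 3 unmatched, e.g. (-1.72,0.69,0.58)→(-2.57,3.28,-2.25) → open.

35.25 OPEN


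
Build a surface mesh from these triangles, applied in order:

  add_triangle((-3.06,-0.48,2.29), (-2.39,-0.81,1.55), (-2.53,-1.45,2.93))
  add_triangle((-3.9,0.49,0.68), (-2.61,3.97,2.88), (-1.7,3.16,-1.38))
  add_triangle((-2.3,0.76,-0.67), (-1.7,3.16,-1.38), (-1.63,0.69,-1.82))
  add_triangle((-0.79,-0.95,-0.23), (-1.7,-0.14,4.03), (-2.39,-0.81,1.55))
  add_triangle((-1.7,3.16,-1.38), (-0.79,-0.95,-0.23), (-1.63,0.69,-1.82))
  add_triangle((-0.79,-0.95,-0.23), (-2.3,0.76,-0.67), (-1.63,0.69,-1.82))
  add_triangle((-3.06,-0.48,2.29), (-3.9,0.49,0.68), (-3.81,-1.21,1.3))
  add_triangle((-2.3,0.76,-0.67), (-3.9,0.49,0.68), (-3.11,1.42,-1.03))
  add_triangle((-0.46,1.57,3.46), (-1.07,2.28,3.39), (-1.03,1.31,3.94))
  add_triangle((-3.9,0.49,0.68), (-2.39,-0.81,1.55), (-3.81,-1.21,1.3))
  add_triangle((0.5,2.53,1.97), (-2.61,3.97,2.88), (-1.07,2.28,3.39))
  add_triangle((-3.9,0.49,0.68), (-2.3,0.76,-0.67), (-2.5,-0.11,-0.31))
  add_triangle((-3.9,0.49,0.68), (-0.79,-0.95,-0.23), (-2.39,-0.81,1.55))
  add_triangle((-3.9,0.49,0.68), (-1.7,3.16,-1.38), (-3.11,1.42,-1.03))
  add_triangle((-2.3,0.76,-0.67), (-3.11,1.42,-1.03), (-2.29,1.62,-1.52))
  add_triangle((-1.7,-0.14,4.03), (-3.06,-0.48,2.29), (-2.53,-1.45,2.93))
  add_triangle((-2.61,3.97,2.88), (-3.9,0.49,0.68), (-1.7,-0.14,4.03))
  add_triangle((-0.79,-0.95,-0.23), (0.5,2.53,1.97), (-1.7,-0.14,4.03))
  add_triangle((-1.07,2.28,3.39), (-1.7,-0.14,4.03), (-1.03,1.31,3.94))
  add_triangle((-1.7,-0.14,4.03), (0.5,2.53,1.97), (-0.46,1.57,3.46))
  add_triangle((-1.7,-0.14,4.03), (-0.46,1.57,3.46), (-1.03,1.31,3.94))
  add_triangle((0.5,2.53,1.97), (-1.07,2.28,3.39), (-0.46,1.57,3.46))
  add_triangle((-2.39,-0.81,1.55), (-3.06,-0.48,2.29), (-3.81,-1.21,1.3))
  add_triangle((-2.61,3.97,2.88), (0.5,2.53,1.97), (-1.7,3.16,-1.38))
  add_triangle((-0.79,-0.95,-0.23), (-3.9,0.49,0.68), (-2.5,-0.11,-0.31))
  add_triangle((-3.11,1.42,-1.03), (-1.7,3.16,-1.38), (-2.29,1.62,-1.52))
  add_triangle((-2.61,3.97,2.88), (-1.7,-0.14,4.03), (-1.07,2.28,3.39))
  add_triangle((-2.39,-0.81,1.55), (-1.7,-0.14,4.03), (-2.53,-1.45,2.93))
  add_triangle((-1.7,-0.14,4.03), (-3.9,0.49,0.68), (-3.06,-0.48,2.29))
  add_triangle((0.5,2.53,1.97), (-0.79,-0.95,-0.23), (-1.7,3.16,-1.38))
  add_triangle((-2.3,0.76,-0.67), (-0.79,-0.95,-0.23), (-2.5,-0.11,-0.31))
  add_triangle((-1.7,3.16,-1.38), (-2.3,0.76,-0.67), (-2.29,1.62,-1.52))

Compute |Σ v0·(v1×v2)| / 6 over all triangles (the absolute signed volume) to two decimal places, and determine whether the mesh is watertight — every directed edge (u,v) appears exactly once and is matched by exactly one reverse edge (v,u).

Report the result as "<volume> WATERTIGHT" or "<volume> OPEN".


39.02 WATERTIGHT

Per-triangle v0·(v1×v2)/6:
  t1: +0.3582
  t2: +8.6128
  t3: +1.2884
  t4: +0.6666
  t5: -0.6131
  t6: +0.6245
  t7: +1.5708
  t8: +0.2352
  t9: +0.3872
  t10: -0.7852
  t11: +2.4467
  t12: +0.5236
  t13: +1.0383
  t14: +1.8896
  t15: +0.0872
  t16: +1.5482
  t17: +9.3960
  t18: -0.6917
  t19: +0.6680
  t20: -0.2335
  t21: +0.2539
  t22: +0.9102
  t23: +0.2697
  t24: +5.2902
  t25: +0.4073
  t26: +0.6978
  t27: +3.2310
  t28: -0.9150
  t29: +1.6942
  t30: -1.4749
  t31: +0.1941
  t32: -0.5567
Σ = +39.0197 → |volume| = 39.02

Directed edges: 96 total, each appears once with its reverse present → watertight.


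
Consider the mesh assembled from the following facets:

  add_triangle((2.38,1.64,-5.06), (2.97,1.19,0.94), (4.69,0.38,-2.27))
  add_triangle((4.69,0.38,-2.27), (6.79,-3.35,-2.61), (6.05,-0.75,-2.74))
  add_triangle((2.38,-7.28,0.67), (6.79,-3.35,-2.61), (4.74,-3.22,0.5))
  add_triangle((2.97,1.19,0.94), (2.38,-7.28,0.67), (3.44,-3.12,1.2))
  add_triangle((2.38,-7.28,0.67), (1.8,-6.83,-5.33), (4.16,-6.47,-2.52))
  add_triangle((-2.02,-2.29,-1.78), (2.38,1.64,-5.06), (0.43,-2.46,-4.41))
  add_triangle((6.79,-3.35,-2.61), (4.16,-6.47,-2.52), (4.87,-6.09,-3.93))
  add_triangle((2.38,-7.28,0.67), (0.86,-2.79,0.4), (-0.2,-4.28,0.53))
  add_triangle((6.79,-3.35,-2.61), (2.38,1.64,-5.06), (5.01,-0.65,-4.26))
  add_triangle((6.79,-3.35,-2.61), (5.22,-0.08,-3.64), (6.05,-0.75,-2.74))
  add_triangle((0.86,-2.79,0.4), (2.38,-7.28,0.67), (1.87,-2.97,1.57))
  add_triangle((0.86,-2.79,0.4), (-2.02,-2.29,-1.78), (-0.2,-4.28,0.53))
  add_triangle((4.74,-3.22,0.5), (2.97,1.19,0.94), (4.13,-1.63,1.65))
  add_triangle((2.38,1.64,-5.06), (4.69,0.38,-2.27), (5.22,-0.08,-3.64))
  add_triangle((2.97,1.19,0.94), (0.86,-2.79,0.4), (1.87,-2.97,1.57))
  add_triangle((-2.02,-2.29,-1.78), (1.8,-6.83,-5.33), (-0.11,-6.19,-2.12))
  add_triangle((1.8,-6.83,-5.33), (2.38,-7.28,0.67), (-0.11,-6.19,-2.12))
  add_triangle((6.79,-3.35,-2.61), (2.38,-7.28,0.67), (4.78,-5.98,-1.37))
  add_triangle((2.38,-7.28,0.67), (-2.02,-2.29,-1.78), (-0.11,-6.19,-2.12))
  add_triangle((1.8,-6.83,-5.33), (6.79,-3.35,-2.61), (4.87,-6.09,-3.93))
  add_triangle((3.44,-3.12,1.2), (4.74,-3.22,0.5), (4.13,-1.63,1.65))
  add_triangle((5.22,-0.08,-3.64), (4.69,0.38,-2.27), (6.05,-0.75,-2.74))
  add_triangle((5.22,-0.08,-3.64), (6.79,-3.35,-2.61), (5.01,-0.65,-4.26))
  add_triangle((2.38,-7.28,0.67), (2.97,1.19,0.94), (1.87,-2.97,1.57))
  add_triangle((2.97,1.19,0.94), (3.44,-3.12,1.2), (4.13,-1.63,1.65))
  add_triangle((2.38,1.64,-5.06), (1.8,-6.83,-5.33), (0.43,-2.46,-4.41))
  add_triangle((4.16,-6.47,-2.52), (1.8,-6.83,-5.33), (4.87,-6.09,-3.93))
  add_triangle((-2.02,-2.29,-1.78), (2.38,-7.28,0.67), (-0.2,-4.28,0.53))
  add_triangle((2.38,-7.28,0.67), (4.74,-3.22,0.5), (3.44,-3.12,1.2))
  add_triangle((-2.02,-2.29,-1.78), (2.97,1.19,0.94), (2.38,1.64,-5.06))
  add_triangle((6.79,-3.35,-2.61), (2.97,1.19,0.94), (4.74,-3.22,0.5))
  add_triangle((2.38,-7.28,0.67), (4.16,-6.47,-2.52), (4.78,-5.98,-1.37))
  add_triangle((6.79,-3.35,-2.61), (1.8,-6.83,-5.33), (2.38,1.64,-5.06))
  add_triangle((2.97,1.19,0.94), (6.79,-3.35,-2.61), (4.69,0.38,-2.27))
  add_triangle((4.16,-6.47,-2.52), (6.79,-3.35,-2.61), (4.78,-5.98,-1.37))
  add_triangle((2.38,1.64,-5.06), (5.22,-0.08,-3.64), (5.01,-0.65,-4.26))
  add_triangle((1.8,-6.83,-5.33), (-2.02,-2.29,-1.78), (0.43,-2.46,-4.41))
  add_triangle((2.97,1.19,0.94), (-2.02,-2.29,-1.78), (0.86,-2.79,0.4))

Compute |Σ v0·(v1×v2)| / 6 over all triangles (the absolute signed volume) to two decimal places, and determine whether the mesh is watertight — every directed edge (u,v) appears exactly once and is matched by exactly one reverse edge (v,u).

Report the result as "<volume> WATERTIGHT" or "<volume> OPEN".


198.85 WATERTIGHT

Per-triangle v0·(v1×v2)/6:
  t1: +5.5895
  t2: +0.0818
  t3: +14.4635
  t4: -0.6388
  t5: +16.4198
  t6: +5.3963
  t7: +6.4456
  t8: +0.2693
  t9: +1.1120
  t10: +2.9610
  t11: +0.2382
  t12: -1.3835
  t13: +2.4951
  t14: +2.7960
  t15: -1.2824
  t16: +8.0809
  t17: +14.0131
  t18: +3.2661
  t19: +3.8817
  t20: +5.5150
  t21: +1.5287
  t22: +1.1534
  t23: +3.2240
  t24: +4.1399
  t25: -0.5826
  t26: +9.5475
  t27: +7.1012
  t28: +4.3201
  t29: +3.4861
  t30: -4.6482
  t31: +9.0538
  t32: +5.9143
  t33: +42.6445
  t34: +7.7501
  t35: +6.1110
  t36: +2.8136
  t37: +7.4388
  t38: -1.8636
Σ = +198.8529 → |volume| = 198.85

Directed edges: 114 total, each appears once with its reverse present → watertight.


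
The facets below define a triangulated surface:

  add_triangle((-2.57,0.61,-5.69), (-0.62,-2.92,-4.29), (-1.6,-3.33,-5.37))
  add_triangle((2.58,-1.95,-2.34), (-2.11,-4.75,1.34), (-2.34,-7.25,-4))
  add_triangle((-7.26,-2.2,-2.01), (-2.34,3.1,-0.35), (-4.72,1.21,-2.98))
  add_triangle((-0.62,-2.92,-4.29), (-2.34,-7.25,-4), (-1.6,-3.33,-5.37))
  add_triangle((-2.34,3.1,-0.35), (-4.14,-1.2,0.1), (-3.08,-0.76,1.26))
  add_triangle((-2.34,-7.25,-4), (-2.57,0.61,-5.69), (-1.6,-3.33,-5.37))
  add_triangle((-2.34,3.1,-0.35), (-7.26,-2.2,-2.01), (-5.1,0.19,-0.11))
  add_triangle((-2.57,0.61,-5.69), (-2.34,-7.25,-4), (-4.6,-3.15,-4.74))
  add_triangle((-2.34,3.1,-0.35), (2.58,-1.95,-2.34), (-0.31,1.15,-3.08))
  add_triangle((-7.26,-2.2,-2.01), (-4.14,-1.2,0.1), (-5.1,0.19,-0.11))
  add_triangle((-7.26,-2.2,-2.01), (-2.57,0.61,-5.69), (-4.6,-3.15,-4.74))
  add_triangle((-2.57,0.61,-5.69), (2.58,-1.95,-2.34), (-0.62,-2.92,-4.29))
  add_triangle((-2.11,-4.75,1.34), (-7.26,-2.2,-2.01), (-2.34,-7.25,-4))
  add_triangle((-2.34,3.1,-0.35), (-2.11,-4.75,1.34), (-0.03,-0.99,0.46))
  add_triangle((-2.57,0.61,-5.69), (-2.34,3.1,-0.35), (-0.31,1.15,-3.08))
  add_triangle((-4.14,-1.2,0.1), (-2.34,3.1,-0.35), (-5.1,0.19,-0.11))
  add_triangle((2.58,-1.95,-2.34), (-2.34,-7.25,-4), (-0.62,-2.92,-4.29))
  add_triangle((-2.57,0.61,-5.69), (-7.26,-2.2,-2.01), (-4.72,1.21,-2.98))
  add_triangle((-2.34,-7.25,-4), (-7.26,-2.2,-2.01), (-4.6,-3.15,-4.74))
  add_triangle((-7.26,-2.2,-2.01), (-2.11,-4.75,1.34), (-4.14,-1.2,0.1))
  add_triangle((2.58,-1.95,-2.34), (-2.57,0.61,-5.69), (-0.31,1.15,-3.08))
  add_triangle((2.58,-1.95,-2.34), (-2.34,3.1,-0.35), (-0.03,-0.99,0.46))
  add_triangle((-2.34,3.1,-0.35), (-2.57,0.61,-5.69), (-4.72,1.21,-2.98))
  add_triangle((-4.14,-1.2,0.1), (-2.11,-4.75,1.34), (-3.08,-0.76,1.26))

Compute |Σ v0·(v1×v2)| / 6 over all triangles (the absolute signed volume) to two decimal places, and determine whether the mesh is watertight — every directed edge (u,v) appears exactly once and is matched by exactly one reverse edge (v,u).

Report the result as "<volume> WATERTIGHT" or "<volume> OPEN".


Per-triangle v0·(v1×v2)/6:
  t1: +2.2346
  t2: +14.4783
  t3: +8.6635
  t4: +3.0766
  t5: +3.1281
  t6: +7.9865
  t7: +5.3754
  t8: +16.0571
  t9: +0.9508
  t10: +2.5310
  t11: +16.4036
  t12: +8.9072
  t13: +31.9019
  t14: +0.7019
  t15: +4.8362
  t16: +0.1400
  t17: +9.8965
  t18: +13.0933
  t19: +20.3124
  t20: +6.3254
  t21: +5.0840
  t22: -0.8288
  t23: +7.9563
  t24: +3.5036
Σ = +192.7154 → |volume| = 192.72

Directed edges: 72 total; 6 unmatched, e.g. (2.58,-1.95,-2.34)→(-2.11,-4.75,1.34) → open.

192.72 OPEN


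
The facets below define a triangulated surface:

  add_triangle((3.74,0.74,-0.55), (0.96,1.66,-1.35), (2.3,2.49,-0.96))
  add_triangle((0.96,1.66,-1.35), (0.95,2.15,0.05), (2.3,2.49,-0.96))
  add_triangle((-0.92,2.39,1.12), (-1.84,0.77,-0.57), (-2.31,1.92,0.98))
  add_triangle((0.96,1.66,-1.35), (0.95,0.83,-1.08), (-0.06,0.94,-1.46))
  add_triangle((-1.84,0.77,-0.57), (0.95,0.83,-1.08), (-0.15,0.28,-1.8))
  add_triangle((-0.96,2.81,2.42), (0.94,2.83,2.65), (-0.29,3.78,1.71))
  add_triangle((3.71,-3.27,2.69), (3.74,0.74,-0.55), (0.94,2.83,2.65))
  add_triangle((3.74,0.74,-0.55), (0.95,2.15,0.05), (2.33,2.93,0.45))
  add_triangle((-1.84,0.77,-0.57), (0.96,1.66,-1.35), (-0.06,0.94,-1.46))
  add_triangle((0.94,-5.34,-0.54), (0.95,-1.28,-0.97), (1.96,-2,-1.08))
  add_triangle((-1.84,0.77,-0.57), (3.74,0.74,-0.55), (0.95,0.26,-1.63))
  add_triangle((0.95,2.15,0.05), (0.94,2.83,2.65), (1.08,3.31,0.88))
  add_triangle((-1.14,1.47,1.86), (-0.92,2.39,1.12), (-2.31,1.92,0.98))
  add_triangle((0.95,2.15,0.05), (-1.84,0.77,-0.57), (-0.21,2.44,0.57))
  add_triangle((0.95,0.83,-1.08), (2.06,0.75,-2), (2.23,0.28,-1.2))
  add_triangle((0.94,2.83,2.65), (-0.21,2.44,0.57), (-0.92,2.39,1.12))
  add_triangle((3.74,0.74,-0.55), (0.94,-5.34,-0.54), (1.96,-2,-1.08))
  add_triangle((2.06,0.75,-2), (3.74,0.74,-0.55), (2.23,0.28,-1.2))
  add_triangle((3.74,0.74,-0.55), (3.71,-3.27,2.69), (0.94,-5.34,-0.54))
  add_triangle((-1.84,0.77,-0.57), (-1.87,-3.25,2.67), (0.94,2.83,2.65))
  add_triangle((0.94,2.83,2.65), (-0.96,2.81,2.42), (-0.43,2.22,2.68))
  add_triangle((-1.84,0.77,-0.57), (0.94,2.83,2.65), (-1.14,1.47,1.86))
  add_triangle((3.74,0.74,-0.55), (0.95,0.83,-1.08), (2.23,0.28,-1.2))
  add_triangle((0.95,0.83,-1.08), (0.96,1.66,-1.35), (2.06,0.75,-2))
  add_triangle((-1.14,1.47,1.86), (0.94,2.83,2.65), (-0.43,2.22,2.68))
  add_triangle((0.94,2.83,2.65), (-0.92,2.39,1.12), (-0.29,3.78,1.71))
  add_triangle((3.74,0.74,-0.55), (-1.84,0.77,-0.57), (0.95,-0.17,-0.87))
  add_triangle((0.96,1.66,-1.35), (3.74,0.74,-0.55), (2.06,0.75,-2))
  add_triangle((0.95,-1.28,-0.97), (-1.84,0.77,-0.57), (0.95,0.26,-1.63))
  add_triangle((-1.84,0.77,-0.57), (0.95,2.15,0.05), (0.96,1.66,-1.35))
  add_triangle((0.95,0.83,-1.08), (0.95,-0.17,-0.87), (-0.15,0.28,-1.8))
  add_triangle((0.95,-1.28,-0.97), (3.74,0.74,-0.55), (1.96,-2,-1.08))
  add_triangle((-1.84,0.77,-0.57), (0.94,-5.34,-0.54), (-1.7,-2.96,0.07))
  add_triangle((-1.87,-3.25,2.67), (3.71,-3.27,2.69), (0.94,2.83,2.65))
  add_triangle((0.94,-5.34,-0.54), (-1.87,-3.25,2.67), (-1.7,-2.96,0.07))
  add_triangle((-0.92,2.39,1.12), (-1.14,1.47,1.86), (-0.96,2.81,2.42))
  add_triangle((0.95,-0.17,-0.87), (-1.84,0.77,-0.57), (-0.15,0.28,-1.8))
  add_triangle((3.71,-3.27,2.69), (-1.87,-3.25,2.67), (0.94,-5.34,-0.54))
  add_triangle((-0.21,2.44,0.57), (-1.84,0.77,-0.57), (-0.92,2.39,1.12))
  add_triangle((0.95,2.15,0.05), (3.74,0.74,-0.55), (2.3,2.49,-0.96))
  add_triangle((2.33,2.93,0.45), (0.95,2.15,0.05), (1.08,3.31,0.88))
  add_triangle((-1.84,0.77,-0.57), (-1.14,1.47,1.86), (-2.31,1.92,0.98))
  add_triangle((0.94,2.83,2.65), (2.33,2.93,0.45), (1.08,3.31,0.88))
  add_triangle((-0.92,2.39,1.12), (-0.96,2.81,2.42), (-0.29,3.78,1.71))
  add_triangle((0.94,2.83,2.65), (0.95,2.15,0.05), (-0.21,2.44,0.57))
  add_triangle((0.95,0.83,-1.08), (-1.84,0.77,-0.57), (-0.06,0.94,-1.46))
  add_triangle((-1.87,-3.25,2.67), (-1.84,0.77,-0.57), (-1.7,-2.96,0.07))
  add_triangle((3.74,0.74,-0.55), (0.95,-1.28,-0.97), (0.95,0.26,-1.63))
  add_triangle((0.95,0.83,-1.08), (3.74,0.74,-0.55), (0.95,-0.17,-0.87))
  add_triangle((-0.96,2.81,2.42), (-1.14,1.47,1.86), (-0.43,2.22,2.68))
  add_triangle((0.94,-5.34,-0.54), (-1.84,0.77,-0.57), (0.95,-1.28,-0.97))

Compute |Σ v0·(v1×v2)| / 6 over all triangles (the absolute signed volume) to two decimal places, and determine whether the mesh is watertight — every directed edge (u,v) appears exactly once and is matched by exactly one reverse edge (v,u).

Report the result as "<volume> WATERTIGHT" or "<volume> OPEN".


92.29 OPEN

Per-triangle v0·(v1×v2)/6:
  t1: +0.9636
  t2: +0.5144
  t3: +0.6318
  t4: +0.1581
  t5: +0.5686
  t6: +1.4799
  t7: +12.2916
  t8: +0.6774
  t9: +0.4492
  t10: +0.6368
  t11: +1.0157
  t12: -0.2649
  t13: +0.7145
  t14: +0.6723
  t15: -0.1316
  t16: +0.8481
  t17: +2.1293
  t18: +0.3567
  t19: +12.1478
  t20: +6.1289
  t21: +0.6532
  t22: -1.4694
  t23: -0.4435
  t24: +0.0015
  t25: -0.1955
  t26: -0.6640
  t27: -0.7038
  t28: +1.2971
  t29: +0.7757
  t30: +1.1326
  t31: +0.2983
  t32: +0.5113
  t33: +1.8409
  t34: +15.0691
  t35: +5.1248
  t36: +0.3091
  t37: -0.0448
  t38: +14.9304
  t39: +0.6230
  t40: +1.0010
  t41: +0.3503
  t42: +0.1307
  t43: +1.4414
  t44: +0.5149
  t45: +1.1357
  t46: -0.1570
  t47: +2.9206
  t48: +1.4009
  t49: +0.5021
  t50: +0.3208
  t51: +1.6930
Σ = +92.2884 → |volume| = 92.29

Directed edges: 153 total; 3 unmatched, e.g. (3.74,0.74,-0.55)→(0.94,2.83,2.65) → open.


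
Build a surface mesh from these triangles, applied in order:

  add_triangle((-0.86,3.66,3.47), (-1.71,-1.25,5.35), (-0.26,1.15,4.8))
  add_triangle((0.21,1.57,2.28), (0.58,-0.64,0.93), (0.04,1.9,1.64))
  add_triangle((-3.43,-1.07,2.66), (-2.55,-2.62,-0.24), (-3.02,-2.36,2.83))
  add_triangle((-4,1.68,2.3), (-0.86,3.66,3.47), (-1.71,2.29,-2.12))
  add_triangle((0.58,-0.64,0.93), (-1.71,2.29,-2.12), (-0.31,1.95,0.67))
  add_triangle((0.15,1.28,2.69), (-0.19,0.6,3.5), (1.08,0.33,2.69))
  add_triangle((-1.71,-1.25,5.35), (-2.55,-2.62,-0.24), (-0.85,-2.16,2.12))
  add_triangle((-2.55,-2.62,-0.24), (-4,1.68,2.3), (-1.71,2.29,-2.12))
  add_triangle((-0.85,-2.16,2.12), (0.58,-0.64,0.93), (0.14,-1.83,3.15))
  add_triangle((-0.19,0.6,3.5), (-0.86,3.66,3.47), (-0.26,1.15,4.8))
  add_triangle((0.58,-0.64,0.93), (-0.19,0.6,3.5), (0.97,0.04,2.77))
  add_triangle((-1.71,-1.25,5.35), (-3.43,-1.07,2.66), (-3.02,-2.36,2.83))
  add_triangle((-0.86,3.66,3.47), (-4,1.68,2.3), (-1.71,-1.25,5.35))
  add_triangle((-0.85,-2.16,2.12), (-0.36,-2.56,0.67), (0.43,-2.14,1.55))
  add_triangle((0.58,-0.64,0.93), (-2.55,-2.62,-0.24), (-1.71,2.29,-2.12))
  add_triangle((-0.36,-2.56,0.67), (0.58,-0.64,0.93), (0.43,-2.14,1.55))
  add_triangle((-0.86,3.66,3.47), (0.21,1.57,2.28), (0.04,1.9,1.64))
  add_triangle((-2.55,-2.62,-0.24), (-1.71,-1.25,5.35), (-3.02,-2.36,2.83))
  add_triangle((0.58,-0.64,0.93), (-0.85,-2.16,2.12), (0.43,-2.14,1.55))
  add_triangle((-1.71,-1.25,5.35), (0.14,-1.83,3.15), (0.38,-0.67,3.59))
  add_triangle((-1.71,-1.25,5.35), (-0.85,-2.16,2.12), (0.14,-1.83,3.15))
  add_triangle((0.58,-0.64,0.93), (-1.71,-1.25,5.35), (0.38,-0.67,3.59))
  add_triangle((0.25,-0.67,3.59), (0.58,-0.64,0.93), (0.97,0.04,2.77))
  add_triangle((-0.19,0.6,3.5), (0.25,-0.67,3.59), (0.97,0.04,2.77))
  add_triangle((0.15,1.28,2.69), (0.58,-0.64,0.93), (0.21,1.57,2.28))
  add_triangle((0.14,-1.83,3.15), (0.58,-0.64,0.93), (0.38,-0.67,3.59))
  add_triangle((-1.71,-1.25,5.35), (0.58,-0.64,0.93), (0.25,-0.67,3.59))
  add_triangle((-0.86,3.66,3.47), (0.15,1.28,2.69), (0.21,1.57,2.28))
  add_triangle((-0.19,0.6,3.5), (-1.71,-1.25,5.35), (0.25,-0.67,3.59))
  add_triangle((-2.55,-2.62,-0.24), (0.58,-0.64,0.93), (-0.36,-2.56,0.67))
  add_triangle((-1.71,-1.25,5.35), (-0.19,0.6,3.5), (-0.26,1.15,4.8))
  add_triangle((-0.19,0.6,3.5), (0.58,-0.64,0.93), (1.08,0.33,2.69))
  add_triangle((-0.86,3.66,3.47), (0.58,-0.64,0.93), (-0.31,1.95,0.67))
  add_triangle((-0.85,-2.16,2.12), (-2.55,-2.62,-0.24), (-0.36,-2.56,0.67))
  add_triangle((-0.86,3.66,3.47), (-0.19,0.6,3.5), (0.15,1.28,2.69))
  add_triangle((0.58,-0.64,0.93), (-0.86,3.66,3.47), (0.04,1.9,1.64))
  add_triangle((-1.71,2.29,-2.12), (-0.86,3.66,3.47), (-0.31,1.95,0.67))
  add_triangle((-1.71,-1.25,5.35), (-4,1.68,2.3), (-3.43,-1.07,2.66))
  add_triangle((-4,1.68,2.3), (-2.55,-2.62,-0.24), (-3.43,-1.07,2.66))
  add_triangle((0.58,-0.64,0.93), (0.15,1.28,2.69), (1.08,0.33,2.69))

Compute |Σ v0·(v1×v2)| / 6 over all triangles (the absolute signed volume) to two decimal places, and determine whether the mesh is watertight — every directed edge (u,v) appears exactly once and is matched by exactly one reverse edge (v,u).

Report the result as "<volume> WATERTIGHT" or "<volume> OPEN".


70.59 WATERTIGHT

Per-triangle v0·(v1×v2)/6:
  t1: +4.5750
  t2: +0.0907
  t3: +2.3064
  t4: +9.9426
  t5: -0.0512
  t6: +0.6083
  t7: +3.4876
  t8: +9.4240
  t9: +0.3120
  t10: -0.1292
  t11: -0.3625
  t12: +3.0617
  t13: +13.5076
  t14: +0.7156
  t15: -0.4766
  t16: +0.0452
  t17: +0.2918
  t18: +1.0690
  t19: +0.3031
  t20: +1.6626
  t21: +1.8704
  t22: -0.7078
  t23: +0.3886
  t24: +0.7272
  t25: +0.1551
  t26: +0.4119
  t27: +0.6588
  t28: +0.3037
  t29: +1.6269
  t30: -0.4451
  t31: +0.2702
  t32: +0.5235
  t33: +0.4478
  t34: +1.6629
  t35: +0.8501
  t36: -0.4983
  t37: +1.2306
  t38: +6.4064
  t39: +4.5481
  t40: -0.2264
Σ = +70.5882 → |volume| = 70.59

Directed edges: 120 total, each appears once with its reverse present → watertight.


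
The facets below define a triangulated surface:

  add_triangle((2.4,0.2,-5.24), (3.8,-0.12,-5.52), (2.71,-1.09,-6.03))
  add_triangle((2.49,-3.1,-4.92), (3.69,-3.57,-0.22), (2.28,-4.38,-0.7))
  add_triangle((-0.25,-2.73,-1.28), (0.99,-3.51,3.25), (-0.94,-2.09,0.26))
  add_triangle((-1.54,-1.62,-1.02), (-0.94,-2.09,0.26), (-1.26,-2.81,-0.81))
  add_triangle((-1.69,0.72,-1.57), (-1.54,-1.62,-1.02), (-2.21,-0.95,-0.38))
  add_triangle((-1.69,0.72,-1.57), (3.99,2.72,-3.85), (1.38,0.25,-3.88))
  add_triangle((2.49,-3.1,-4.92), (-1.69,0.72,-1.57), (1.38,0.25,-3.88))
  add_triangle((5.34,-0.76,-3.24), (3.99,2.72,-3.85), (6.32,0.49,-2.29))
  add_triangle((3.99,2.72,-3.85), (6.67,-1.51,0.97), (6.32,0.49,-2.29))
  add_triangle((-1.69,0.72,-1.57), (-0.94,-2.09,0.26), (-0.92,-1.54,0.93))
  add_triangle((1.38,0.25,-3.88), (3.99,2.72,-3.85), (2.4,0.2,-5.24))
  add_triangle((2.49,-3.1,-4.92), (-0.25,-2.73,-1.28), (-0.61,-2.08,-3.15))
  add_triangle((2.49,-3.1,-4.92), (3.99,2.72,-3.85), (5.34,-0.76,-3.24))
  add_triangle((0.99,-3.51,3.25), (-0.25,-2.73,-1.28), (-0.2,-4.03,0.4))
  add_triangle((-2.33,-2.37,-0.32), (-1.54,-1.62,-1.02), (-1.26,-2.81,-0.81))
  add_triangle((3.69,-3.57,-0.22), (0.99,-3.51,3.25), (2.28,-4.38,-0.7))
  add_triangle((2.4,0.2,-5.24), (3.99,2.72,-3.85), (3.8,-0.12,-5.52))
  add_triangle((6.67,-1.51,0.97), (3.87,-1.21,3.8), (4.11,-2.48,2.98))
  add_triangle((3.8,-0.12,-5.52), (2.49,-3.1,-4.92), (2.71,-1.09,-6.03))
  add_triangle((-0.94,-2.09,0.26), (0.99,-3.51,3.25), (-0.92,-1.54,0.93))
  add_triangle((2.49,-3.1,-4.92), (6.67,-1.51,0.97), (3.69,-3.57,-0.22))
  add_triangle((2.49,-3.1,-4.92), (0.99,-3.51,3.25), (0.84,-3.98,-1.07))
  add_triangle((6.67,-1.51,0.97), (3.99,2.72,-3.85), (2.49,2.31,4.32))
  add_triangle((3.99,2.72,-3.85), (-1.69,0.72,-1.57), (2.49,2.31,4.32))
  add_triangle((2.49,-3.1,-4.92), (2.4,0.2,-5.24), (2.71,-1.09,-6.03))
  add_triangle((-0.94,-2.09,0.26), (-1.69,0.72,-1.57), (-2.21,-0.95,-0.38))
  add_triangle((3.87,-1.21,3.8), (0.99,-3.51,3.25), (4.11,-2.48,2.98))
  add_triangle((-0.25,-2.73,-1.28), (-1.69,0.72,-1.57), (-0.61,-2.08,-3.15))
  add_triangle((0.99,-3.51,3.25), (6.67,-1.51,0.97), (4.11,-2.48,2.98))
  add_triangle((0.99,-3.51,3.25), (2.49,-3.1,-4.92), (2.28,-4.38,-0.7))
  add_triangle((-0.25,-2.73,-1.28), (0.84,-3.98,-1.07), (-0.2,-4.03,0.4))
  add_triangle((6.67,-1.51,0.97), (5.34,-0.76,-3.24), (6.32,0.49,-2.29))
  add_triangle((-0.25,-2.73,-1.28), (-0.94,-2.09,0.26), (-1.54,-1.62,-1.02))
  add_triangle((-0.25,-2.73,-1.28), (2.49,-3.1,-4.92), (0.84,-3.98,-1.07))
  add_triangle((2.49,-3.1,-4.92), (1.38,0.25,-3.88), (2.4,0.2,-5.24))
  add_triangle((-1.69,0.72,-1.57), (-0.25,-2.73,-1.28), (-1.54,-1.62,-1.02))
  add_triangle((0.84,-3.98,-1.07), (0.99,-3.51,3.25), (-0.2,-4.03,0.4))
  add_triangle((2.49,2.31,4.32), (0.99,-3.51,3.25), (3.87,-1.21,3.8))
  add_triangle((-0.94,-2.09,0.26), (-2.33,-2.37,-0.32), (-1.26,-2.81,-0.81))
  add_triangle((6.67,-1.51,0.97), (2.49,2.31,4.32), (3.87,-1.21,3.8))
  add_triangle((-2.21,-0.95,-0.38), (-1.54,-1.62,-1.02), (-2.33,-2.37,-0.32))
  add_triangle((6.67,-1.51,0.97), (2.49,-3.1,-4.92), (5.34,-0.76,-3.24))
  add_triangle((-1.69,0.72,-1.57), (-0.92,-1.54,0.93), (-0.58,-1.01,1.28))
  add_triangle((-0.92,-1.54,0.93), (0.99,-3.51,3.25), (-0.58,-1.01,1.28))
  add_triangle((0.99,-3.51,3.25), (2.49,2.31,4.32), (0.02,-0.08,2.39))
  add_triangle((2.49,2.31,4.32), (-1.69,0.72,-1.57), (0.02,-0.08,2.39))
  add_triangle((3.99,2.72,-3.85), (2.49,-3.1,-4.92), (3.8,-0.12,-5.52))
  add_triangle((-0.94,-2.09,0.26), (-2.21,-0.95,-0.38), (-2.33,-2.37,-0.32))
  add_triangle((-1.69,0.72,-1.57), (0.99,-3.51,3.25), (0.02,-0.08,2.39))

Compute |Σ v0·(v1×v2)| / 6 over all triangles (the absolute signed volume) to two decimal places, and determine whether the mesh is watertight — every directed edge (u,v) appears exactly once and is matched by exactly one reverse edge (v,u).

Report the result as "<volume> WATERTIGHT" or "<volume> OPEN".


Per-triangle v0·(v1×v2)/6:
  t1: +1.4812
  t2: +6.1403
  t3: +2.4074
  t4: -0.3294
  t5: +0.8538
  t6: +4.6429
  t7: +4.6720
  t8: +6.2871
  t9: +3.4662
  t10: +0.6352
  t11: +1.0905
  t12: +3.4065
  t13: +13.4682
  t14: -0.9896
  t15: +0.4666
  t16: +5.3099
  t17: +3.5009
  t18: +4.6921
  t19: +3.1769
  t20: +0.8835
  t21: +13.9243
  t22: +5.7821
  t23: +30.0948
  t24: +9.6730
  t25: -0.4216
  t26: -0.5699
  t27: +3.9349
  t28: +1.3734
  t29: +3.3517
  t30: +0.2660
  t31: +1.1935
  t32: +6.9750
  t33: +0.8738
  t34: +2.9045
  t35: +1.1191
  t36: +0.9998
  t37: +3.1676
  t38: +8.4085
  t39: +0.5114
  t40: +11.8106
  t41: +0.4091
  t42: +13.9608
  t43: +0.3578
  t44: +0.5241
  t45: +4.2659
  t46: +2.2919
  t47: +1.3752
  t48: +0.1624
  t49: +2.0159
Σ = +195.9980 → |volume| = 196.00

Directed edges: 147 total; 9 unmatched, e.g. (2.49,-3.1,-4.92)→(-1.69,0.72,-1.57) → open.

196.00 OPEN


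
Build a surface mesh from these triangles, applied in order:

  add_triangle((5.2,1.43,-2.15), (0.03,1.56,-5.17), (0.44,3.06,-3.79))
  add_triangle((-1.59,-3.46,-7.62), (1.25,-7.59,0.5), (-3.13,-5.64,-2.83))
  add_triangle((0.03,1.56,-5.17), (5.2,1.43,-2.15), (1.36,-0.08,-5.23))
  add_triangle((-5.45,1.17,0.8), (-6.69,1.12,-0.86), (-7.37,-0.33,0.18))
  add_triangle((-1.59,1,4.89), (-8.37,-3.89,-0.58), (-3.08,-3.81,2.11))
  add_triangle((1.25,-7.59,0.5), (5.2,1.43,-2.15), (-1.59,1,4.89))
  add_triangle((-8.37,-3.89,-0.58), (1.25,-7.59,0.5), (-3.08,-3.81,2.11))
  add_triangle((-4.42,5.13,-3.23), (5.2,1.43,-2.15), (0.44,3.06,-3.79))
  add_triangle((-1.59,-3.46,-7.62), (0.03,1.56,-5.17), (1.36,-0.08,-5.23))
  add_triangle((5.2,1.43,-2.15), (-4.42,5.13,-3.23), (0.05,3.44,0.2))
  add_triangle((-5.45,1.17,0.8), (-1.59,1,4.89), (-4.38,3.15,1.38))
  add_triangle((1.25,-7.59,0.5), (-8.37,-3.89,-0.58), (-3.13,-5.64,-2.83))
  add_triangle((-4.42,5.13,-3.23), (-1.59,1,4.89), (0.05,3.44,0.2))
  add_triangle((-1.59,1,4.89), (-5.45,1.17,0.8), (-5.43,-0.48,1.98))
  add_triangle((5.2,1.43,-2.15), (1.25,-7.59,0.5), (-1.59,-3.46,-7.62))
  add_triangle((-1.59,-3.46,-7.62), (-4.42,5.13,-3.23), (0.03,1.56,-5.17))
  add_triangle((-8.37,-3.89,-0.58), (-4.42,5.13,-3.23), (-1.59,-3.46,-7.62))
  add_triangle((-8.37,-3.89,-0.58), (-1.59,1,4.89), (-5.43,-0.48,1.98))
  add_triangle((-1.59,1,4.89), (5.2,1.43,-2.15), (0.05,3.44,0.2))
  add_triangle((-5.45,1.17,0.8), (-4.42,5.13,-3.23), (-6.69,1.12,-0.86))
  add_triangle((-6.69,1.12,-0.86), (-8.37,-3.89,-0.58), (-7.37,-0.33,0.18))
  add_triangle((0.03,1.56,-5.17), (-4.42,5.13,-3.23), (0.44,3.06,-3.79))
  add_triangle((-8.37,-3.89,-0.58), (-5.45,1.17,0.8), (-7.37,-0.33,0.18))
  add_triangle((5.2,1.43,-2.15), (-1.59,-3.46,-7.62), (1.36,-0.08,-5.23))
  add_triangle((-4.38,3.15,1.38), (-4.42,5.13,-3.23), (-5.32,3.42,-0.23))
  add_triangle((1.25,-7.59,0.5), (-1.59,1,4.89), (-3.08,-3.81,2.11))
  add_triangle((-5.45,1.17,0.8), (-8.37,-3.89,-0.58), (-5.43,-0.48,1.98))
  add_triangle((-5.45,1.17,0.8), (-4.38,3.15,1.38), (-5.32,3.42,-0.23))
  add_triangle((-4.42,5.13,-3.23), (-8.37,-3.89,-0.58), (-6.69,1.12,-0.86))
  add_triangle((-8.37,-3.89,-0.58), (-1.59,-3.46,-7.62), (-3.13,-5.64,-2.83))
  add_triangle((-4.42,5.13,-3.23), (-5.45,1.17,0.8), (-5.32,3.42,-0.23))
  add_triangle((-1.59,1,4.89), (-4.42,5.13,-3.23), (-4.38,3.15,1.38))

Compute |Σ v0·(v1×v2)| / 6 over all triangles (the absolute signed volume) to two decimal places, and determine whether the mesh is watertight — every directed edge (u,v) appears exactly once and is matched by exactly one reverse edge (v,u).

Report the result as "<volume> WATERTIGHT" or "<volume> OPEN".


Per-triangle v0·(v1×v2)/6:
  t1: +8.2848
  t2: +31.5476
  t3: +8.3067
  t4: +2.9404
  t5: +22.2273
  t6: +30.3696
  t7: +25.1119
  t8: +6.9603
  t9: +8.9333
  t10: +16.2314
  t11: +8.9055
  t12: +32.1989
  t13: +15.6969
  t14: +7.6687
  t15: +59.5785
  t16: +27.8790
  t17: +86.3613
  t18: +8.5388
  t19: +12.2935
  t20: +8.1098
  t21: +5.7867
  t22: +8.8264
  t23: +1.5171
  t24: +8.9711
  t25: +4.0853
  t26: +19.8910
  t27: +8.8142
  t28: +3.5541
  t29: +13.2763
  t30: +33.9273
  t31: +4.1863
  t32: +5.7675
Σ = +546.7473 → |volume| = 546.75

Directed edges: 96 total, each appears once with its reverse present → watertight.

546.75 WATERTIGHT
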